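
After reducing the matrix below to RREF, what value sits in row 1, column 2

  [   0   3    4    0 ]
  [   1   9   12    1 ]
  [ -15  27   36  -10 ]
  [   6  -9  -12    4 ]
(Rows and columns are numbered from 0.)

4/3

r1 <-> r2
  [   1   9   12    1 ]
  [   0   3    4    0 ]
  [ -15  27   36  -10 ]
  [   6  -9  -12    4 ]
r3 := r3 + 15·r1
  [ 1    9   12  1 ]
  [ 0    3    4  0 ]
  [ 0  162  216  5 ]
  [ 6   -9  -12  4 ]
r4 := r4 − 6·r1
  [ 1    9   12   1 ]
  [ 0    3    4   0 ]
  [ 0  162  216   5 ]
  [ 0  -63  -84  -2 ]
r2 := 1/3·r2
  [ 1    9   12   1 ]
  [ 0    1  4/3   0 ]
  [ 0  162  216   5 ]
  [ 0  -63  -84  -2 ]
r3 := r3 − 162·r2
  [ 1    9   12   1 ]
  [ 0    1  4/3   0 ]
  [ 0    0    0   5 ]
  [ 0  -63  -84  -2 ]
r4 := r4 + 63·r2
  [ 1  9   12   1 ]
  [ 0  1  4/3   0 ]
  [ 0  0    0   5 ]
  [ 0  0    0  -2 ]
r3 := 1/5·r3
  [ 1  9   12   1 ]
  [ 0  1  4/3   0 ]
  [ 0  0    0   1 ]
  [ 0  0    0  -2 ]
r4 := r4 + 2·r3
  [ 1  9   12  1 ]
  [ 0  1  4/3  0 ]
  [ 0  0    0  1 ]
  [ 0  0    0  0 ]
r1 := r1 − r3
  [ 1  9   12  0 ]
  [ 0  1  4/3  0 ]
  [ 0  0    0  1 ]
  [ 0  0    0  0 ]
r1 := r1 − 9·r2
  [ 1  0    0  0 ]
  [ 0  1  4/3  0 ]
  [ 0  0    0  1 ]
  [ 0  0    0  0 ]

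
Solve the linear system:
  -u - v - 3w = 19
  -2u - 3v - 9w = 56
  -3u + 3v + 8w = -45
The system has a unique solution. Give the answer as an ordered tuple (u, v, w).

Form the augmented matrix and row-reduce:
  [ -1  -1  -3  |   19 ]
  [ -2  -3  -9  |   56 ]
  [ -3   3   8  |  -45 ]
ρ1 ← -1·ρ1
ρ2 ← ρ2 + 2·ρ1
ρ3 ← ρ3 + 3·ρ1
ρ2 ← -1·ρ2
ρ3 ← ρ3 − 6·ρ2
ρ3 ← -1·ρ3
ρ2 ← ρ2 − 3·ρ3
ρ1 ← ρ1 − 3·ρ3
ρ1 ← ρ1 − ρ2
Reading off the last column: u = -1, v = 0, w = -6.

(-1, 0, -6)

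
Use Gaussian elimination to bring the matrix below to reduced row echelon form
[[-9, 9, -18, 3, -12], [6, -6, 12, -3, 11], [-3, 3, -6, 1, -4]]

[[1, -1, 2, 0, 1/3], [0, 0, 0, 1, -3], [0, 0, 0, 0, 0]]

R1 := -1/9·R1
  [  1  -1   2  -1/3  4/3 ]
  [  6  -6  12    -3   11 ]
  [ -3   3  -6     1   -4 ]
R2 := R2 − 6·R1
  [  1  -1   2  -1/3  4/3 ]
  [  0   0   0    -1    3 ]
  [ -3   3  -6     1   -4 ]
R3 := R3 + 3·R1
  [ 1  -1  2  -1/3  4/3 ]
  [ 0   0  0    -1    3 ]
  [ 0   0  0     0    0 ]
R2 := -1·R2
  [ 1  -1  2  -1/3  4/3 ]
  [ 0   0  0     1   -3 ]
  [ 0   0  0     0    0 ]
R1 := R1 + 1/3·R2
  [ 1  -1  2  0  1/3 ]
  [ 0   0  0  1   -3 ]
  [ 0   0  0  0    0 ]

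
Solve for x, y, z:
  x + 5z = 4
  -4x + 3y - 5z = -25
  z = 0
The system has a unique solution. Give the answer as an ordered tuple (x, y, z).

Form the augmented matrix and row-reduce:
  [  1  0   5  |    4 ]
  [ -4  3  -5  |  -25 ]
  [  0  0   1  |    0 ]
R2 -> R2 + 4·R1
  [ 1  0   5  |   4 ]
  [ 0  3  15  |  -9 ]
  [ 0  0   1  |   0 ]
R2 -> 1/3·R2
  [ 1  0  5  |   4 ]
  [ 0  1  5  |  -3 ]
  [ 0  0  1  |   0 ]
R2 -> R2 − 5·R3
  [ 1  0  5  |   4 ]
  [ 0  1  0  |  -3 ]
  [ 0  0  1  |   0 ]
R1 -> R1 − 5·R3
  [ 1  0  0  |   4 ]
  [ 0  1  0  |  -3 ]
  [ 0  0  1  |   0 ]
Reading off the last column: x = 4, y = -3, z = 0.

(4, -3, 0)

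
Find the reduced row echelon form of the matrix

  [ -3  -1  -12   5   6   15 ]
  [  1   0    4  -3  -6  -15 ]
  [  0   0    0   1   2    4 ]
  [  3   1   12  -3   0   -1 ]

[[1, 0, 4, 0, 0, -3], [0, 1, 0, 0, 0, 2], [0, 0, 0, 1, 0, -2], [0, 0, 0, 0, 1, 3]]

R1 ← -1/3·R1
  [ 1  1/3   4  -5/3  -2   -5 ]
  [ 1    0   4    -3  -6  -15 ]
  [ 0    0   0     1   2    4 ]
  [ 3    1  12    -3   0   -1 ]
R2 ← R2 − R1
  [ 1   1/3   4  -5/3  -2   -5 ]
  [ 0  -1/3   0  -4/3  -4  -10 ]
  [ 0     0   0     1   2    4 ]
  [ 3     1  12    -3   0   -1 ]
R4 ← R4 − 3·R1
  [ 1   1/3  4  -5/3  -2   -5 ]
  [ 0  -1/3  0  -4/3  -4  -10 ]
  [ 0     0  0     1   2    4 ]
  [ 0     0  0     2   6   14 ]
R2 ← -3·R2
  [ 1  1/3  4  -5/3  -2  -5 ]
  [ 0    1  0     4  12  30 ]
  [ 0    0  0     1   2   4 ]
  [ 0    0  0     2   6  14 ]
R4 ← R4 − 2·R3
  [ 1  1/3  4  -5/3  -2  -5 ]
  [ 0    1  0     4  12  30 ]
  [ 0    0  0     1   2   4 ]
  [ 0    0  0     0   2   6 ]
R4 ← 1/2·R4
  [ 1  1/3  4  -5/3  -2  -5 ]
  [ 0    1  0     4  12  30 ]
  [ 0    0  0     1   2   4 ]
  [ 0    0  0     0   1   3 ]
R3 ← R3 − 2·R4
  [ 1  1/3  4  -5/3  -2  -5 ]
  [ 0    1  0     4  12  30 ]
  [ 0    0  0     1   0  -2 ]
  [ 0    0  0     0   1   3 ]
R2 ← R2 − 12·R4
  [ 1  1/3  4  -5/3  -2  -5 ]
  [ 0    1  0     4   0  -6 ]
  [ 0    0  0     1   0  -2 ]
  [ 0    0  0     0   1   3 ]
R1 ← R1 + 2·R4
  [ 1  1/3  4  -5/3  0   1 ]
  [ 0    1  0     4  0  -6 ]
  [ 0    0  0     1  0  -2 ]
  [ 0    0  0     0  1   3 ]
R2 ← R2 − 4·R3
  [ 1  1/3  4  -5/3  0   1 ]
  [ 0    1  0     0  0   2 ]
  [ 0    0  0     1  0  -2 ]
  [ 0    0  0     0  1   3 ]
R1 ← R1 + 5/3·R3
  [ 1  1/3  4  0  0  -7/3 ]
  [ 0    1  0  0  0     2 ]
  [ 0    0  0  1  0    -2 ]
  [ 0    0  0  0  1     3 ]
R1 ← R1 − 1/3·R2
  [ 1  0  4  0  0  -3 ]
  [ 0  1  0  0  0   2 ]
  [ 0  0  0  1  0  -2 ]
  [ 0  0  0  0  1   3 ]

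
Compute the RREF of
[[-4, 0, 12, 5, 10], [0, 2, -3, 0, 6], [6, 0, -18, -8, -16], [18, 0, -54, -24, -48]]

Multiply R1 by -1/4.
  [  1  0   -3  -5/4  -5/2 ]
  [  0  2   -3     0     6 ]
  [  6  0  -18    -8   -16 ]
  [ 18  0  -54   -24   -48 ]
Subtract 6 times R1 from R3.
  [  1  0   -3  -5/4  -5/2 ]
  [  0  2   -3     0     6 ]
  [  0  0    0  -1/2    -1 ]
  [ 18  0  -54   -24   -48 ]
Subtract 18 times R1 from R4.
  [ 1  0  -3  -5/4  -5/2 ]
  [ 0  2  -3     0     6 ]
  [ 0  0   0  -1/2    -1 ]
  [ 0  0   0  -3/2    -3 ]
Multiply R2 by 1/2.
  [ 1  0    -3  -5/4  -5/2 ]
  [ 0  1  -3/2     0     3 ]
  [ 0  0     0  -1/2    -1 ]
  [ 0  0     0  -3/2    -3 ]
Multiply R3 by -2.
  [ 1  0    -3  -5/4  -5/2 ]
  [ 0  1  -3/2     0     3 ]
  [ 0  0     0     1     2 ]
  [ 0  0     0  -3/2    -3 ]
Add 3/2 times R3 to R4.
  [ 1  0    -3  -5/4  -5/2 ]
  [ 0  1  -3/2     0     3 ]
  [ 0  0     0     1     2 ]
  [ 0  0     0     0     0 ]
Add 5/4 times R3 to R1.
  [ 1  0    -3  0  0 ]
  [ 0  1  -3/2  0  3 ]
  [ 0  0     0  1  2 ]
  [ 0  0     0  0  0 ]

[[1, 0, -3, 0, 0], [0, 1, -3/2, 0, 3], [0, 0, 0, 1, 2], [0, 0, 0, 0, 0]]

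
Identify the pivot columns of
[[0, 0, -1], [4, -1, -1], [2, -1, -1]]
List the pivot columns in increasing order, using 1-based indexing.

R1 <=> R2
  [ 4  -1  -1 ]
  [ 0   0  -1 ]
  [ 2  -1  -1 ]
R1 → 1/4·R1
  [ 1  -1/4  -1/4 ]
  [ 0     0    -1 ]
  [ 2    -1    -1 ]
R3 → R3 − 2·R1
  [ 1  -1/4  -1/4 ]
  [ 0     0    -1 ]
  [ 0  -1/2  -1/2 ]
R2 <=> R3
  [ 1  -1/4  -1/4 ]
  [ 0  -1/2  -1/2 ]
  [ 0     0    -1 ]
R2 → -2·R2
  [ 1  -1/4  -1/4 ]
  [ 0     1     1 ]
  [ 0     0    -1 ]
R3 → -1·R3
  [ 1  -1/4  -1/4 ]
  [ 0     1     1 ]
  [ 0     0     1 ]
R2 → R2 − R3
  [ 1  -1/4  -1/4 ]
  [ 0     1     0 ]
  [ 0     0     1 ]
R1 → R1 + 1/4·R3
  [ 1  -1/4  0 ]
  [ 0     1  0 ]
  [ 0     0  1 ]
R1 → R1 + 1/4·R2
  [ 1  0  0 ]
  [ 0  1  0 ]
  [ 0  0  1 ]
Pivot columns are the columns containing a leading 1.

1, 2, 3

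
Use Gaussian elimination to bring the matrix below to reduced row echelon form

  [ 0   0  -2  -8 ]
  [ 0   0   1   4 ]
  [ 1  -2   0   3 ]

r1 <-> r3
  [ 1  -2   0   3 ]
  [ 0   0   1   4 ]
  [ 0   0  -2  -8 ]
r3 := r3 + 2·r2
  [ 1  -2  0  3 ]
  [ 0   0  1  4 ]
  [ 0   0  0  0 ]

[[1, -2, 0, 3], [0, 0, 1, 4], [0, 0, 0, 0]]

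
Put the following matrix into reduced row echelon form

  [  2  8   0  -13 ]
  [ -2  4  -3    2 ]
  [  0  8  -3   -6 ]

r1 := 1/2·r1
  [  1  4   0  -13/2 ]
  [ -2  4  -3      2 ]
  [  0  8  -3     -6 ]
r2 := r2 + 2·r1
  [ 1   4   0  -13/2 ]
  [ 0  12  -3    -11 ]
  [ 0   8  -3     -6 ]
r2 := 1/12·r2
  [ 1  4     0   -13/2 ]
  [ 0  1  -1/4  -11/12 ]
  [ 0  8    -3      -6 ]
r3 := r3 − 8·r2
  [ 1  4     0   -13/2 ]
  [ 0  1  -1/4  -11/12 ]
  [ 0  0    -1     4/3 ]
r3 := -1·r3
  [ 1  4     0   -13/2 ]
  [ 0  1  -1/4  -11/12 ]
  [ 0  0     1    -4/3 ]
r2 := r2 + 1/4·r3
  [ 1  4  0  -13/2 ]
  [ 0  1  0   -5/4 ]
  [ 0  0  1   -4/3 ]
r1 := r1 − 4·r2
  [ 1  0  0  -3/2 ]
  [ 0  1  0  -5/4 ]
  [ 0  0  1  -4/3 ]

[[1, 0, 0, -3/2], [0, 1, 0, -5/4], [0, 0, 1, -4/3]]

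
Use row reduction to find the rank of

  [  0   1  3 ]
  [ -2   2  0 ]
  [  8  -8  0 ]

rank = 2

Swap R1 and R2.
  [ -2   2  0 ]
  [  0   1  3 ]
  [  8  -8  0 ]
Multiply R1 by -1/2.
  [ 1  -1  0 ]
  [ 0   1  3 ]
  [ 8  -8  0 ]
Subtract 8 times R1 from R3.
  [ 1  -1  0 ]
  [ 0   1  3 ]
  [ 0   0  0 ]
Add R2 to R1.
  [ 1  0  3 ]
  [ 0  1  3 ]
  [ 0  0  0 ]
The reduced form has 2 nonzero rows.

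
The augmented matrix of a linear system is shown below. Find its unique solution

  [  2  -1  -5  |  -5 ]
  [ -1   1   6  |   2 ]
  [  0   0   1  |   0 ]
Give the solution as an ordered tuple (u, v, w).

(-3, -1, 0)

ρ1 → 1/2·ρ1
ρ2 → ρ2 + ρ1
ρ2 → 2·ρ2
ρ2 → ρ2 − 7·ρ3
ρ1 → ρ1 + 5/2·ρ3
ρ1 → ρ1 + 1/2·ρ2
Reading off the last column: u = -3, v = -1, w = 0.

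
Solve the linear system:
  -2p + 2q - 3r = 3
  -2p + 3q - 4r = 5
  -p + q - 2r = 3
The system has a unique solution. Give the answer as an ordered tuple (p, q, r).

(2, -1, -3)

Form the augmented matrix and row-reduce:
  [ -2  2  -3  |  3 ]
  [ -2  3  -4  |  5 ]
  [ -1  1  -2  |  3 ]
ρ1 ← -1/2·ρ1
  [  1  -1  3/2  |  -3/2 ]
  [ -2   3   -4  |     5 ]
  [ -1   1   -2  |     3 ]
ρ2 ← ρ2 + 2·ρ1
  [  1  -1  3/2  |  -3/2 ]
  [  0   1   -1  |     2 ]
  [ -1   1   -2  |     3 ]
ρ3 ← ρ3 + ρ1
  [ 1  -1   3/2  |  -3/2 ]
  [ 0   1    -1  |     2 ]
  [ 0   0  -1/2  |   3/2 ]
ρ3 ← -2·ρ3
  [ 1  -1  3/2  |  -3/2 ]
  [ 0   1   -1  |     2 ]
  [ 0   0    1  |    -3 ]
ρ2 ← ρ2 + ρ3
  [ 1  -1  3/2  |  -3/2 ]
  [ 0   1    0  |    -1 ]
  [ 0   0    1  |    -3 ]
ρ1 ← ρ1 − 3/2·ρ3
  [ 1  -1  0  |   3 ]
  [ 0   1  0  |  -1 ]
  [ 0   0  1  |  -3 ]
ρ1 ← ρ1 + ρ2
  [ 1  0  0  |   2 ]
  [ 0  1  0  |  -1 ]
  [ 0  0  1  |  -3 ]
Reading off the last column: p = 2, q = -1, r = -3.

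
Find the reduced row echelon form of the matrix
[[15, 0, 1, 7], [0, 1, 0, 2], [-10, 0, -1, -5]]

Multiply ρ1 by 1/15.
Add 10 times ρ1 to ρ3.
Multiply ρ3 by -3.
Subtract 1/15 times ρ3 from ρ1.

[[1, 0, 0, 2/5], [0, 1, 0, 2], [0, 0, 1, 1]]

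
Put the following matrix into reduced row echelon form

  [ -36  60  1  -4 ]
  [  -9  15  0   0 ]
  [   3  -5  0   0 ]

[[1, -5/3, 0, 0], [0, 0, 1, -4], [0, 0, 0, 0]]

Multiply r1 by -1/36.
Add 9 times r1 to r2.
Subtract 3 times r1 from r3.
Multiply r2 by -4.
Subtract 1/12 times r2 from r3.
Add 1/36 times r2 to r1.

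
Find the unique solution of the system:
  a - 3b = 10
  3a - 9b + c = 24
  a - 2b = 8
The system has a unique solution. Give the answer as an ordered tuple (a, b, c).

(4, -2, -6)

Form the augmented matrix and row-reduce:
  [ 1  -3  0  |  10 ]
  [ 3  -9  1  |  24 ]
  [ 1  -2  0  |   8 ]
Subtract 3 times R1 from R2.
  [ 1  -3  0  |  10 ]
  [ 0   0  1  |  -6 ]
  [ 1  -2  0  |   8 ]
Subtract R1 from R3.
  [ 1  -3  0  |  10 ]
  [ 0   0  1  |  -6 ]
  [ 0   1  0  |  -2 ]
Swap R2 and R3.
  [ 1  -3  0  |  10 ]
  [ 0   1  0  |  -2 ]
  [ 0   0  1  |  -6 ]
Add 3 times R2 to R1.
  [ 1  0  0  |   4 ]
  [ 0  1  0  |  -2 ]
  [ 0  0  1  |  -6 ]
Reading off the last column: a = 4, b = -2, c = -6.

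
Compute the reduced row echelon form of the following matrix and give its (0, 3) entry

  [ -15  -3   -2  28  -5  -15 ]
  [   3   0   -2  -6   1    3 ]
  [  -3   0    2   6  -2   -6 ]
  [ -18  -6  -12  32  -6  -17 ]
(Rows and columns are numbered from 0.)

-2

Multiply r1 by -1/15.
  [   1  1/5  2/15  -28/15  1/3    1 ]
  [   3    0    -2      -6    1    3 ]
  [  -3    0     2       6   -2   -6 ]
  [ -18   -6   -12      32   -6  -17 ]
Subtract 3 times r1 from r2.
  [   1   1/5   2/15  -28/15  1/3    1 ]
  [   0  -3/5  -12/5    -2/5    0    0 ]
  [  -3     0      2       6   -2   -6 ]
  [ -18    -6    -12      32   -6  -17 ]
Add 3 times r1 to r3.
  [   1   1/5   2/15  -28/15  1/3    1 ]
  [   0  -3/5  -12/5    -2/5    0    0 ]
  [   0   3/5   12/5     2/5   -1   -3 ]
  [ -18    -6    -12      32   -6  -17 ]
Add 18 times r1 to r4.
  [ 1    1/5   2/15  -28/15  1/3   1 ]
  [ 0   -3/5  -12/5    -2/5    0   0 ]
  [ 0    3/5   12/5     2/5   -1  -3 ]
  [ 0  -12/5  -48/5    -8/5    0   1 ]
Multiply r2 by -5/3.
  [ 1    1/5   2/15  -28/15  1/3   1 ]
  [ 0      1      4     2/3    0   0 ]
  [ 0    3/5   12/5     2/5   -1  -3 ]
  [ 0  -12/5  -48/5    -8/5    0   1 ]
Subtract 3/5 times r2 from r3.
  [ 1    1/5   2/15  -28/15  1/3   1 ]
  [ 0      1      4     2/3    0   0 ]
  [ 0      0      0       0   -1  -3 ]
  [ 0  -12/5  -48/5    -8/5    0   1 ]
Add 12/5 times r2 to r4.
  [ 1  1/5  2/15  -28/15  1/3   1 ]
  [ 0    1     4     2/3    0   0 ]
  [ 0    0     0       0   -1  -3 ]
  [ 0    0     0       0    0   1 ]
Multiply r3 by -1.
  [ 1  1/5  2/15  -28/15  1/3  1 ]
  [ 0    1     4     2/3    0  0 ]
  [ 0    0     0       0    1  3 ]
  [ 0    0     0       0    0  1 ]
Subtract 3 times r4 from r3.
  [ 1  1/5  2/15  -28/15  1/3  1 ]
  [ 0    1     4     2/3    0  0 ]
  [ 0    0     0       0    1  0 ]
  [ 0    0     0       0    0  1 ]
Subtract r4 from r1.
  [ 1  1/5  2/15  -28/15  1/3  0 ]
  [ 0    1     4     2/3    0  0 ]
  [ 0    0     0       0    1  0 ]
  [ 0    0     0       0    0  1 ]
Subtract 1/3 times r3 from r1.
  [ 1  1/5  2/15  -28/15  0  0 ]
  [ 0    1     4     2/3  0  0 ]
  [ 0    0     0       0  1  0 ]
  [ 0    0     0       0  0  1 ]
Subtract 1/5 times r2 from r1.
  [ 1  0  -2/3   -2  0  0 ]
  [ 0  1     4  2/3  0  0 ]
  [ 0  0     0    0  1  0 ]
  [ 0  0     0    0  0  1 ]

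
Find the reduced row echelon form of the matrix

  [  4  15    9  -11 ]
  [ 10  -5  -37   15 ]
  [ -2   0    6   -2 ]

R1 ← 1/4·R1
  [  1  15/4  9/4  -11/4 ]
  [ 10    -5  -37     15 ]
  [ -2     0    6     -2 ]
R2 ← R2 − 10·R1
  [  1   15/4     9/4  -11/4 ]
  [  0  -85/2  -119/2   85/2 ]
  [ -2      0       6     -2 ]
R3 ← R3 + 2·R1
  [ 1   15/4     9/4  -11/4 ]
  [ 0  -85/2  -119/2   85/2 ]
  [ 0   15/2    21/2  -15/2 ]
R2 ← -2/85·R2
  [ 1  15/4   9/4  -11/4 ]
  [ 0     1   7/5     -1 ]
  [ 0  15/2  21/2  -15/2 ]
R3 ← R3 − 15/2·R2
  [ 1  15/4  9/4  -11/4 ]
  [ 0     1  7/5     -1 ]
  [ 0     0    0      0 ]
R1 ← R1 − 15/4·R2
  [ 1  0   -3   1 ]
  [ 0  1  7/5  -1 ]
  [ 0  0    0   0 ]

[[1, 0, -3, 1], [0, 1, 7/5, -1], [0, 0, 0, 0]]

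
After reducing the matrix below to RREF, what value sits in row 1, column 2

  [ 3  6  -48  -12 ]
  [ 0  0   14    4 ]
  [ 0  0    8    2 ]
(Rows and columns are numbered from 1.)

2

R1 := 1/3·R1
R2 := 1/14·R2
R3 := R3 − 8·R2
R3 := -7/2·R3
R2 := R2 − 2/7·R3
R1 := R1 + 4·R3
R1 := R1 + 16·R2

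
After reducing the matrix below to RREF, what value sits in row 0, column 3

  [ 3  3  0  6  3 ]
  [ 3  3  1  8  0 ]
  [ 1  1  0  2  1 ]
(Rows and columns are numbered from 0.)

ρ1 → 1/3·ρ1
ρ2 → ρ2 − 3·ρ1
ρ3 → ρ3 − ρ1

2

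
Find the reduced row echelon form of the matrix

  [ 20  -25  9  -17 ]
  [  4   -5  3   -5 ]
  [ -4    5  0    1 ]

[[1, -5/4, 0, -1/4], [0, 0, 1, -4/3], [0, 0, 0, 0]]

R1 → 1/20·R1
  [  1  -5/4  9/20  -17/20 ]
  [  4    -5     3      -5 ]
  [ -4     5     0       1 ]
R2 → R2 − 4·R1
  [  1  -5/4  9/20  -17/20 ]
  [  0     0   6/5    -8/5 ]
  [ -4     5     0       1 ]
R3 → R3 + 4·R1
  [ 1  -5/4  9/20  -17/20 ]
  [ 0     0   6/5    -8/5 ]
  [ 0     0   9/5   -12/5 ]
R2 → 5/6·R2
  [ 1  -5/4  9/20  -17/20 ]
  [ 0     0     1    -4/3 ]
  [ 0     0   9/5   -12/5 ]
R3 → R3 − 9/5·R2
  [ 1  -5/4  9/20  -17/20 ]
  [ 0     0     1    -4/3 ]
  [ 0     0     0       0 ]
R1 → R1 − 9/20·R2
  [ 1  -5/4  0  -1/4 ]
  [ 0     0  1  -4/3 ]
  [ 0     0  0     0 ]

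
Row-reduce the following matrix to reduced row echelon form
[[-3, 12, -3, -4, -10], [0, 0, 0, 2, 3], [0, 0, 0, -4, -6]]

R1 → -1/3·R1
  [ 1  -4  1  4/3  10/3 ]
  [ 0   0  0    2     3 ]
  [ 0   0  0   -4    -6 ]
R2 → 1/2·R2
  [ 1  -4  1  4/3  10/3 ]
  [ 0   0  0    1   3/2 ]
  [ 0   0  0   -4    -6 ]
R3 → R3 + 4·R2
  [ 1  -4  1  4/3  10/3 ]
  [ 0   0  0    1   3/2 ]
  [ 0   0  0    0     0 ]
R1 → R1 − 4/3·R2
  [ 1  -4  1  0  4/3 ]
  [ 0   0  0  1  3/2 ]
  [ 0   0  0  0    0 ]

[[1, -4, 1, 0, 4/3], [0, 0, 0, 1, 3/2], [0, 0, 0, 0, 0]]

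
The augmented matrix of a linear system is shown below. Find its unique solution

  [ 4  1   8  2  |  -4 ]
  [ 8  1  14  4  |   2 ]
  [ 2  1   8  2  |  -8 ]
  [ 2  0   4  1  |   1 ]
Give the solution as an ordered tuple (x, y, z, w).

(2, -6, -2, 5)

R1 := 1/4·R1
  [ 1  1/4   2  1/2  |  -1 ]
  [ 8    1  14    4  |   2 ]
  [ 2    1   8    2  |  -8 ]
  [ 2    0   4    1  |   1 ]
R2 := R2 − 8·R1
  [ 1  1/4   2  1/2  |  -1 ]
  [ 0   -1  -2    0  |  10 ]
  [ 2    1   8    2  |  -8 ]
  [ 2    0   4    1  |   1 ]
R3 := R3 − 2·R1
  [ 1  1/4   2  1/2  |  -1 ]
  [ 0   -1  -2    0  |  10 ]
  [ 0  1/2   4    1  |  -6 ]
  [ 2    0   4    1  |   1 ]
R4 := R4 − 2·R1
  [ 1   1/4   2  1/2  |  -1 ]
  [ 0    -1  -2    0  |  10 ]
  [ 0   1/2   4    1  |  -6 ]
  [ 0  -1/2   0    0  |   3 ]
R2 := -1·R2
  [ 1   1/4  2  1/2  |   -1 ]
  [ 0     1  2    0  |  -10 ]
  [ 0   1/2  4    1  |   -6 ]
  [ 0  -1/2  0    0  |    3 ]
R3 := R3 − 1/2·R2
  [ 1   1/4  2  1/2  |   -1 ]
  [ 0     1  2    0  |  -10 ]
  [ 0     0  3    1  |   -1 ]
  [ 0  -1/2  0    0  |    3 ]
R4 := R4 + 1/2·R2
  [ 1  1/4  2  1/2  |   -1 ]
  [ 0    1  2    0  |  -10 ]
  [ 0    0  3    1  |   -1 ]
  [ 0    0  1    0  |   -2 ]
R3 := 1/3·R3
  [ 1  1/4  2  1/2  |    -1 ]
  [ 0    1  2    0  |   -10 ]
  [ 0    0  1  1/3  |  -1/3 ]
  [ 0    0  1    0  |    -2 ]
R4 := R4 − R3
  [ 1  1/4  2   1/2  |    -1 ]
  [ 0    1  2     0  |   -10 ]
  [ 0    0  1   1/3  |  -1/3 ]
  [ 0    0  0  -1/3  |  -5/3 ]
R4 := -3·R4
  [ 1  1/4  2  1/2  |    -1 ]
  [ 0    1  2    0  |   -10 ]
  [ 0    0  1  1/3  |  -1/3 ]
  [ 0    0  0    1  |     5 ]
R3 := R3 − 1/3·R4
  [ 1  1/4  2  1/2  |   -1 ]
  [ 0    1  2    0  |  -10 ]
  [ 0    0  1    0  |   -2 ]
  [ 0    0  0    1  |    5 ]
R1 := R1 − 1/2·R4
  [ 1  1/4  2  0  |  -7/2 ]
  [ 0    1  2  0  |   -10 ]
  [ 0    0  1  0  |    -2 ]
  [ 0    0  0  1  |     5 ]
R2 := R2 − 2·R3
  [ 1  1/4  2  0  |  -7/2 ]
  [ 0    1  0  0  |    -6 ]
  [ 0    0  1  0  |    -2 ]
  [ 0    0  0  1  |     5 ]
R1 := R1 − 2·R3
  [ 1  1/4  0  0  |  1/2 ]
  [ 0    1  0  0  |   -6 ]
  [ 0    0  1  0  |   -2 ]
  [ 0    0  0  1  |    5 ]
R1 := R1 − 1/4·R2
  [ 1  0  0  0  |   2 ]
  [ 0  1  0  0  |  -6 ]
  [ 0  0  1  0  |  -2 ]
  [ 0  0  0  1  |   5 ]
Reading off the last column: x = 2, y = -6, z = -2, w = 5.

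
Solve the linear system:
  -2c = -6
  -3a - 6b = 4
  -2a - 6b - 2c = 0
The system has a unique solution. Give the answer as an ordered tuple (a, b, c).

Form the augmented matrix and row-reduce:
  [  0   0  -2  |  -6 ]
  [ -3  -6   0  |   4 ]
  [ -2  -6  -2  |   0 ]
ρ1 <-> ρ2
  [ -3  -6   0  |   4 ]
  [  0   0  -2  |  -6 ]
  [ -2  -6  -2  |   0 ]
ρ1 ← -1/3·ρ1
  [  1   2   0  |  -4/3 ]
  [  0   0  -2  |    -6 ]
  [ -2  -6  -2  |     0 ]
ρ3 ← ρ3 + 2·ρ1
  [ 1   2   0  |  -4/3 ]
  [ 0   0  -2  |    -6 ]
  [ 0  -2  -2  |  -8/3 ]
ρ2 <-> ρ3
  [ 1   2   0  |  -4/3 ]
  [ 0  -2  -2  |  -8/3 ]
  [ 0   0  -2  |    -6 ]
ρ2 ← -1/2·ρ2
  [ 1  2   0  |  -4/3 ]
  [ 0  1   1  |   4/3 ]
  [ 0  0  -2  |    -6 ]
ρ3 ← -1/2·ρ3
  [ 1  2  0  |  -4/3 ]
  [ 0  1  1  |   4/3 ]
  [ 0  0  1  |     3 ]
ρ2 ← ρ2 − ρ3
  [ 1  2  0  |  -4/3 ]
  [ 0  1  0  |  -5/3 ]
  [ 0  0  1  |     3 ]
ρ1 ← ρ1 − 2·ρ2
  [ 1  0  0  |     2 ]
  [ 0  1  0  |  -5/3 ]
  [ 0  0  1  |     3 ]
Reading off the last column: a = 2, b = -5/3, c = 3.

(2, -5/3, 3)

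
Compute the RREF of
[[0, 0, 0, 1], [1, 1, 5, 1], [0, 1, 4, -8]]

[[1, 0, 1, 0], [0, 1, 4, 0], [0, 0, 0, 1]]

r1 <-> r2
  [ 1  1  5   1 ]
  [ 0  0  0   1 ]
  [ 0  1  4  -8 ]
r2 <-> r3
  [ 1  1  5   1 ]
  [ 0  1  4  -8 ]
  [ 0  0  0   1 ]
r2 := r2 + 8·r3
  [ 1  1  5  1 ]
  [ 0  1  4  0 ]
  [ 0  0  0  1 ]
r1 := r1 − r3
  [ 1  1  5  0 ]
  [ 0  1  4  0 ]
  [ 0  0  0  1 ]
r1 := r1 − r2
  [ 1  0  1  0 ]
  [ 0  1  4  0 ]
  [ 0  0  0  1 ]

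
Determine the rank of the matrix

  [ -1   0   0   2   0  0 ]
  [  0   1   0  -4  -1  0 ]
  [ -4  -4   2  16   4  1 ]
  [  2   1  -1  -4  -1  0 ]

rank = 4

R1 ← -1·R1
R3 ← R3 + 4·R1
R4 ← R4 − 2·R1
R3 ← R3 + 4·R2
R4 ← R4 − R2
R3 ← 1/2·R3
R4 ← R4 + R3
R4 ← 2·R4
R3 ← R3 − 1/2·R4
The reduced form has 4 nonzero rows.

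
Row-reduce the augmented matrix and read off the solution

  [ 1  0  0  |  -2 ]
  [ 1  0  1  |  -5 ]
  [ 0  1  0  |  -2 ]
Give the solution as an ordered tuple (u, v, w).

(-2, -2, -3)

ρ2 → ρ2 − ρ1
  [ 1  0  0  |  -2 ]
  [ 0  0  1  |  -3 ]
  [ 0  1  0  |  -2 ]
ρ2 ↔ ρ3
  [ 1  0  0  |  -2 ]
  [ 0  1  0  |  -2 ]
  [ 0  0  1  |  -3 ]
Reading off the last column: u = -2, v = -2, w = -3.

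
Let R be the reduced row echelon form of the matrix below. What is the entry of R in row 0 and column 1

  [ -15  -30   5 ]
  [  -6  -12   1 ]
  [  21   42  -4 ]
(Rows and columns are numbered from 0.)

2

Multiply ρ1 by -1/15.
Add 6 times ρ1 to ρ2.
Subtract 21 times ρ1 from ρ3.
Multiply ρ2 by -1.
Subtract 3 times ρ2 from ρ3.
Add 1/3 times ρ2 to ρ1.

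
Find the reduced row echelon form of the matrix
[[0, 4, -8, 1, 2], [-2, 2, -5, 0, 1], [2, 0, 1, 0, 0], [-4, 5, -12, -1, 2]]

r1 ↔ r2
  [ -2  2   -5   0  1 ]
  [  0  4   -8   1  2 ]
  [  2  0    1   0  0 ]
  [ -4  5  -12  -1  2 ]
r1 := -1/2·r1
  [  1  -1  5/2   0  -1/2 ]
  [  0   4   -8   1     2 ]
  [  2   0    1   0     0 ]
  [ -4   5  -12  -1     2 ]
r3 := r3 − 2·r1
  [  1  -1  5/2   0  -1/2 ]
  [  0   4   -8   1     2 ]
  [  0   2   -4   0     1 ]
  [ -4   5  -12  -1     2 ]
r4 := r4 + 4·r1
  [ 1  -1  5/2   0  -1/2 ]
  [ 0   4   -8   1     2 ]
  [ 0   2   -4   0     1 ]
  [ 0   1   -2  -1     0 ]
r2 := 1/4·r2
  [ 1  -1  5/2    0  -1/2 ]
  [ 0   1   -2  1/4   1/2 ]
  [ 0   2   -4    0     1 ]
  [ 0   1   -2   -1     0 ]
r3 := r3 − 2·r2
  [ 1  -1  5/2     0  -1/2 ]
  [ 0   1   -2   1/4   1/2 ]
  [ 0   0    0  -1/2     0 ]
  [ 0   1   -2    -1     0 ]
r4 := r4 − r2
  [ 1  -1  5/2     0  -1/2 ]
  [ 0   1   -2   1/4   1/2 ]
  [ 0   0    0  -1/2     0 ]
  [ 0   0    0  -5/4  -1/2 ]
r3 := -2·r3
  [ 1  -1  5/2     0  -1/2 ]
  [ 0   1   -2   1/4   1/2 ]
  [ 0   0    0     1     0 ]
  [ 0   0    0  -5/4  -1/2 ]
r4 := r4 + 5/4·r3
  [ 1  -1  5/2    0  -1/2 ]
  [ 0   1   -2  1/4   1/2 ]
  [ 0   0    0    1     0 ]
  [ 0   0    0    0  -1/2 ]
r4 := -2·r4
  [ 1  -1  5/2    0  -1/2 ]
  [ 0   1   -2  1/4   1/2 ]
  [ 0   0    0    1     0 ]
  [ 0   0    0    0     1 ]
r2 := r2 − 1/2·r4
  [ 1  -1  5/2    0  -1/2 ]
  [ 0   1   -2  1/4     0 ]
  [ 0   0    0    1     0 ]
  [ 0   0    0    0     1 ]
r1 := r1 + 1/2·r4
  [ 1  -1  5/2    0  0 ]
  [ 0   1   -2  1/4  0 ]
  [ 0   0    0    1  0 ]
  [ 0   0    0    0  1 ]
r2 := r2 − 1/4·r3
  [ 1  -1  5/2  0  0 ]
  [ 0   1   -2  0  0 ]
  [ 0   0    0  1  0 ]
  [ 0   0    0  0  1 ]
r1 := r1 + r2
  [ 1  0  1/2  0  0 ]
  [ 0  1   -2  0  0 ]
  [ 0  0    0  1  0 ]
  [ 0  0    0  0  1 ]

[[1, 0, 1/2, 0, 0], [0, 1, -2, 0, 0], [0, 0, 0, 1, 0], [0, 0, 0, 0, 1]]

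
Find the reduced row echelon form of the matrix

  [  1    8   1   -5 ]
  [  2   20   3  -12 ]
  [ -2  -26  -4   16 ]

[[1, 0, 0, 1], [0, 1, 0, -1], [0, 0, 1, 2]]

R2 → R2 − 2·R1
  [  1    8   1  -5 ]
  [  0    4   1  -2 ]
  [ -2  -26  -4  16 ]
R3 → R3 + 2·R1
  [ 1    8   1  -5 ]
  [ 0    4   1  -2 ]
  [ 0  -10  -2   6 ]
R2 → 1/4·R2
  [ 1    8    1    -5 ]
  [ 0    1  1/4  -1/2 ]
  [ 0  -10   -2     6 ]
R3 → R3 + 10·R2
  [ 1  8    1    -5 ]
  [ 0  1  1/4  -1/2 ]
  [ 0  0  1/2     1 ]
R3 → 2·R3
  [ 1  8    1    -5 ]
  [ 0  1  1/4  -1/2 ]
  [ 0  0    1     2 ]
R2 → R2 − 1/4·R3
  [ 1  8  1  -5 ]
  [ 0  1  0  -1 ]
  [ 0  0  1   2 ]
R1 → R1 − R3
  [ 1  8  0  -7 ]
  [ 0  1  0  -1 ]
  [ 0  0  1   2 ]
R1 → R1 − 8·R2
  [ 1  0  0   1 ]
  [ 0  1  0  -1 ]
  [ 0  0  1   2 ]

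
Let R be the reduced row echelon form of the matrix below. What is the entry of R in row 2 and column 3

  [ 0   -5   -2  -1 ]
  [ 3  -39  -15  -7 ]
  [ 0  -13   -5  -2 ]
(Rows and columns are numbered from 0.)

3

r1 <=> r2
  [ 3  -39  -15  -7 ]
  [ 0   -5   -2  -1 ]
  [ 0  -13   -5  -2 ]
r1 ← 1/3·r1
  [ 1  -13  -5  -7/3 ]
  [ 0   -5  -2    -1 ]
  [ 0  -13  -5    -2 ]
r2 ← -1/5·r2
  [ 1  -13   -5  -7/3 ]
  [ 0    1  2/5   1/5 ]
  [ 0  -13   -5    -2 ]
r3 ← r3 + 13·r2
  [ 1  -13   -5  -7/3 ]
  [ 0    1  2/5   1/5 ]
  [ 0    0  1/5   3/5 ]
r3 ← 5·r3
  [ 1  -13   -5  -7/3 ]
  [ 0    1  2/5   1/5 ]
  [ 0    0    1     3 ]
r2 ← r2 − 2/5·r3
  [ 1  -13  -5  -7/3 ]
  [ 0    1   0    -1 ]
  [ 0    0   1     3 ]
r1 ← r1 + 5·r3
  [ 1  -13  0  38/3 ]
  [ 0    1  0    -1 ]
  [ 0    0  1     3 ]
r1 ← r1 + 13·r2
  [ 1  0  0  -1/3 ]
  [ 0  1  0    -1 ]
  [ 0  0  1     3 ]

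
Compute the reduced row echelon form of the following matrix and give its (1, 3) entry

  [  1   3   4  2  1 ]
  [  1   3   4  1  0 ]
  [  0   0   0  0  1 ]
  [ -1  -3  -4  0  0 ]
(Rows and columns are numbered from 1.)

4

r2 := r2 − r1
  [  1   3   4   2   1 ]
  [  0   0   0  -1  -1 ]
  [  0   0   0   0   1 ]
  [ -1  -3  -4   0   0 ]
r4 := r4 + r1
  [ 1  3  4   2   1 ]
  [ 0  0  0  -1  -1 ]
  [ 0  0  0   0   1 ]
  [ 0  0  0   2   1 ]
r2 := -1·r2
  [ 1  3  4  2  1 ]
  [ 0  0  0  1  1 ]
  [ 0  0  0  0  1 ]
  [ 0  0  0  2  1 ]
r4 := r4 − 2·r2
  [ 1  3  4  2   1 ]
  [ 0  0  0  1   1 ]
  [ 0  0  0  0   1 ]
  [ 0  0  0  0  -1 ]
r4 := r4 + r3
  [ 1  3  4  2  1 ]
  [ 0  0  0  1  1 ]
  [ 0  0  0  0  1 ]
  [ 0  0  0  0  0 ]
r2 := r2 − r3
  [ 1  3  4  2  1 ]
  [ 0  0  0  1  0 ]
  [ 0  0  0  0  1 ]
  [ 0  0  0  0  0 ]
r1 := r1 − r3
  [ 1  3  4  2  0 ]
  [ 0  0  0  1  0 ]
  [ 0  0  0  0  1 ]
  [ 0  0  0  0  0 ]
r1 := r1 − 2·r2
  [ 1  3  4  0  0 ]
  [ 0  0  0  1  0 ]
  [ 0  0  0  0  1 ]
  [ 0  0  0  0  0 ]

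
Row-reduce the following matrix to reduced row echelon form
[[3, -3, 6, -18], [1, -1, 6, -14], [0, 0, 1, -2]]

ρ1 → 1/3·ρ1
  [ 1  -1  2   -6 ]
  [ 1  -1  6  -14 ]
  [ 0   0  1   -2 ]
ρ2 → ρ2 − ρ1
  [ 1  -1  2  -6 ]
  [ 0   0  4  -8 ]
  [ 0   0  1  -2 ]
ρ2 → 1/4·ρ2
  [ 1  -1  2  -6 ]
  [ 0   0  1  -2 ]
  [ 0   0  1  -2 ]
ρ3 → ρ3 − ρ2
  [ 1  -1  2  -6 ]
  [ 0   0  1  -2 ]
  [ 0   0  0   0 ]
ρ1 → ρ1 − 2·ρ2
  [ 1  -1  0  -2 ]
  [ 0   0  1  -2 ]
  [ 0   0  0   0 ]

[[1, -1, 0, -2], [0, 0, 1, -2], [0, 0, 0, 0]]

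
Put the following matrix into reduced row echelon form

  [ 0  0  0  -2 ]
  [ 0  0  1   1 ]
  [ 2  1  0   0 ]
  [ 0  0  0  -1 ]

Swap r1 and r3.
  [ 2  1  0   0 ]
  [ 0  0  1   1 ]
  [ 0  0  0  -2 ]
  [ 0  0  0  -1 ]
Multiply r1 by 1/2.
  [ 1  1/2  0   0 ]
  [ 0    0  1   1 ]
  [ 0    0  0  -2 ]
  [ 0    0  0  -1 ]
Multiply r3 by -1/2.
  [ 1  1/2  0   0 ]
  [ 0    0  1   1 ]
  [ 0    0  0   1 ]
  [ 0    0  0  -1 ]
Add r3 to r4.
  [ 1  1/2  0  0 ]
  [ 0    0  1  1 ]
  [ 0    0  0  1 ]
  [ 0    0  0  0 ]
Subtract r3 from r2.
  [ 1  1/2  0  0 ]
  [ 0    0  1  0 ]
  [ 0    0  0  1 ]
  [ 0    0  0  0 ]

[[1, 1/2, 0, 0], [0, 0, 1, 0], [0, 0, 0, 1], [0, 0, 0, 0]]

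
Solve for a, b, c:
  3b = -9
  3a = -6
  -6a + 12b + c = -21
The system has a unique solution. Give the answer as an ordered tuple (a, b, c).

(-2, -3, 3)

Form the augmented matrix and row-reduce:
  [  0   3  0  |   -9 ]
  [  3   0  0  |   -6 ]
  [ -6  12  1  |  -21 ]
Swap r1 and r2.
  [  3   0  0  |   -6 ]
  [  0   3  0  |   -9 ]
  [ -6  12  1  |  -21 ]
Multiply r1 by 1/3.
  [  1   0  0  |   -2 ]
  [  0   3  0  |   -9 ]
  [ -6  12  1  |  -21 ]
Add 6 times r1 to r3.
  [ 1   0  0  |   -2 ]
  [ 0   3  0  |   -9 ]
  [ 0  12  1  |  -33 ]
Multiply r2 by 1/3.
  [ 1   0  0  |   -2 ]
  [ 0   1  0  |   -3 ]
  [ 0  12  1  |  -33 ]
Subtract 12 times r2 from r3.
  [ 1  0  0  |  -2 ]
  [ 0  1  0  |  -3 ]
  [ 0  0  1  |   3 ]
Reading off the last column: a = -2, b = -3, c = 3.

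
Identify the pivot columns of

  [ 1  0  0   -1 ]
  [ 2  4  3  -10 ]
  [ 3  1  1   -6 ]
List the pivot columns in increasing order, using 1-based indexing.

Subtract 2 times r1 from r2.
  [ 1  0  0  -1 ]
  [ 0  4  3  -8 ]
  [ 3  1  1  -6 ]
Subtract 3 times r1 from r3.
  [ 1  0  0  -1 ]
  [ 0  4  3  -8 ]
  [ 0  1  1  -3 ]
Multiply r2 by 1/4.
  [ 1  0    0  -1 ]
  [ 0  1  3/4  -2 ]
  [ 0  1    1  -3 ]
Subtract r2 from r3.
  [ 1  0    0  -1 ]
  [ 0  1  3/4  -2 ]
  [ 0  0  1/4  -1 ]
Multiply r3 by 4.
  [ 1  0    0  -1 ]
  [ 0  1  3/4  -2 ]
  [ 0  0    1  -4 ]
Subtract 3/4 times r3 from r2.
  [ 1  0  0  -1 ]
  [ 0  1  0   1 ]
  [ 0  0  1  -4 ]
Pivot columns are the columns containing a leading 1.

1, 2, 3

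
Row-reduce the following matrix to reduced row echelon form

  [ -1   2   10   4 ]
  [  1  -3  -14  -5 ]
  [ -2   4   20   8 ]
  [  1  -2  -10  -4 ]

ρ1 → -1·ρ1
  [  1  -2  -10  -4 ]
  [  1  -3  -14  -5 ]
  [ -2   4   20   8 ]
  [  1  -2  -10  -4 ]
ρ2 → ρ2 − ρ1
  [  1  -2  -10  -4 ]
  [  0  -1   -4  -1 ]
  [ -2   4   20   8 ]
  [  1  -2  -10  -4 ]
ρ3 → ρ3 + 2·ρ1
  [ 1  -2  -10  -4 ]
  [ 0  -1   -4  -1 ]
  [ 0   0    0   0 ]
  [ 1  -2  -10  -4 ]
ρ4 → ρ4 − ρ1
  [ 1  -2  -10  -4 ]
  [ 0  -1   -4  -1 ]
  [ 0   0    0   0 ]
  [ 0   0    0   0 ]
ρ2 → -1·ρ2
  [ 1  -2  -10  -4 ]
  [ 0   1    4   1 ]
  [ 0   0    0   0 ]
  [ 0   0    0   0 ]
ρ1 → ρ1 + 2·ρ2
  [ 1  0  -2  -2 ]
  [ 0  1   4   1 ]
  [ 0  0   0   0 ]
  [ 0  0   0   0 ]

[[1, 0, -2, -2], [0, 1, 4, 1], [0, 0, 0, 0], [0, 0, 0, 0]]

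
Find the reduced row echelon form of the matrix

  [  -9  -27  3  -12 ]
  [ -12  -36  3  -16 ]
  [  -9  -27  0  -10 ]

ρ1 -> -1/9·ρ1
  [   1    3  -1/3  4/3 ]
  [ -12  -36     3  -16 ]
  [  -9  -27     0  -10 ]
ρ2 -> ρ2 + 12·ρ1
  [  1    3  -1/3  4/3 ]
  [  0    0    -1    0 ]
  [ -9  -27     0  -10 ]
ρ3 -> ρ3 + 9·ρ1
  [ 1  3  -1/3  4/3 ]
  [ 0  0    -1    0 ]
  [ 0  0    -3    2 ]
ρ2 -> -1·ρ2
  [ 1  3  -1/3  4/3 ]
  [ 0  0     1    0 ]
  [ 0  0    -3    2 ]
ρ3 -> ρ3 + 3·ρ2
  [ 1  3  -1/3  4/3 ]
  [ 0  0     1    0 ]
  [ 0  0     0    2 ]
ρ3 -> 1/2·ρ3
  [ 1  3  -1/3  4/3 ]
  [ 0  0     1    0 ]
  [ 0  0     0    1 ]
ρ1 -> ρ1 − 4/3·ρ3
  [ 1  3  -1/3  0 ]
  [ 0  0     1  0 ]
  [ 0  0     0  1 ]
ρ1 -> ρ1 + 1/3·ρ2
  [ 1  3  0  0 ]
  [ 0  0  1  0 ]
  [ 0  0  0  1 ]

[[1, 3, 0, 0], [0, 0, 1, 0], [0, 0, 0, 1]]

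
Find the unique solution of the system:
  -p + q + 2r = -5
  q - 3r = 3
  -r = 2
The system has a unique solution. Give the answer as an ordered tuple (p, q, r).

(-2, -3, -2)

Form the augmented matrix and row-reduce:
  [ -1  1   2  |  -5 ]
  [  0  1  -3  |   3 ]
  [  0  0  -1  |   2 ]
r1 := -1·r1
  [ 1  -1  -2  |  5 ]
  [ 0   1  -3  |  3 ]
  [ 0   0  -1  |  2 ]
r3 := -1·r3
  [ 1  -1  -2  |   5 ]
  [ 0   1  -3  |   3 ]
  [ 0   0   1  |  -2 ]
r2 := r2 + 3·r3
  [ 1  -1  -2  |   5 ]
  [ 0   1   0  |  -3 ]
  [ 0   0   1  |  -2 ]
r1 := r1 + 2·r3
  [ 1  -1  0  |   1 ]
  [ 0   1  0  |  -3 ]
  [ 0   0  1  |  -2 ]
r1 := r1 + r2
  [ 1  0  0  |  -2 ]
  [ 0  1  0  |  -3 ]
  [ 0  0  1  |  -2 ]
Reading off the last column: p = -2, q = -3, r = -2.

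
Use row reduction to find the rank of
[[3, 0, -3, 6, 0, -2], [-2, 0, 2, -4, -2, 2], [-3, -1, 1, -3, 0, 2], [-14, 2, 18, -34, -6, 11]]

ρ1 → 1/3·ρ1
  [   1   0  -1    2   0  -2/3 ]
  [  -2   0   2   -4  -2     2 ]
  [  -3  -1   1   -3   0     2 ]
  [ -14   2  18  -34  -6    11 ]
ρ2 → ρ2 + 2·ρ1
  [   1   0  -1    2   0  -2/3 ]
  [   0   0   0    0  -2   2/3 ]
  [  -3  -1   1   -3   0     2 ]
  [ -14   2  18  -34  -6    11 ]
ρ3 → ρ3 + 3·ρ1
  [   1   0  -1    2   0  -2/3 ]
  [   0   0   0    0  -2   2/3 ]
  [   0  -1  -2    3   0     0 ]
  [ -14   2  18  -34  -6    11 ]
ρ4 → ρ4 + 14·ρ1
  [ 1   0  -1   2   0  -2/3 ]
  [ 0   0   0   0  -2   2/3 ]
  [ 0  -1  -2   3   0     0 ]
  [ 0   2   4  -6  -6   5/3 ]
ρ2 <=> ρ3
  [ 1   0  -1   2   0  -2/3 ]
  [ 0  -1  -2   3   0     0 ]
  [ 0   0   0   0  -2   2/3 ]
  [ 0   2   4  -6  -6   5/3 ]
ρ2 → -1·ρ2
  [ 1  0  -1   2   0  -2/3 ]
  [ 0  1   2  -3   0     0 ]
  [ 0  0   0   0  -2   2/3 ]
  [ 0  2   4  -6  -6   5/3 ]
ρ4 → ρ4 − 2·ρ2
  [ 1  0  -1   2   0  -2/3 ]
  [ 0  1   2  -3   0     0 ]
  [ 0  0   0   0  -2   2/3 ]
  [ 0  0   0   0  -6   5/3 ]
ρ3 → -1/2·ρ3
  [ 1  0  -1   2   0  -2/3 ]
  [ 0  1   2  -3   0     0 ]
  [ 0  0   0   0   1  -1/3 ]
  [ 0  0   0   0  -6   5/3 ]
ρ4 → ρ4 + 6·ρ3
  [ 1  0  -1   2  0  -2/3 ]
  [ 0  1   2  -3  0     0 ]
  [ 0  0   0   0  1  -1/3 ]
  [ 0  0   0   0  0  -1/3 ]
ρ4 → -3·ρ4
  [ 1  0  -1   2  0  -2/3 ]
  [ 0  1   2  -3  0     0 ]
  [ 0  0   0   0  1  -1/3 ]
  [ 0  0   0   0  0     1 ]
ρ3 → ρ3 + 1/3·ρ4
  [ 1  0  -1   2  0  -2/3 ]
  [ 0  1   2  -3  0     0 ]
  [ 0  0   0   0  1     0 ]
  [ 0  0   0   0  0     1 ]
ρ1 → ρ1 + 2/3·ρ4
  [ 1  0  -1   2  0  0 ]
  [ 0  1   2  -3  0  0 ]
  [ 0  0   0   0  1  0 ]
  [ 0  0   0   0  0  1 ]
The reduced form has 4 nonzero rows.

rank = 4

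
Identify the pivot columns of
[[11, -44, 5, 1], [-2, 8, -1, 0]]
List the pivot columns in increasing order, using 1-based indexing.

r1 := 1/11·r1
r2 := r2 + 2·r1
r2 := -11·r2
r1 := r1 − 5/11·r2
Pivot columns are the columns containing a leading 1.

1, 3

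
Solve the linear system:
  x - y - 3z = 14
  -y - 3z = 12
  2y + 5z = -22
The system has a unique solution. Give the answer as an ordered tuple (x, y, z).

Form the augmented matrix and row-reduce:
  [ 1  -1  -3  |   14 ]
  [ 0  -1  -3  |   12 ]
  [ 0   2   5  |  -22 ]
Multiply r2 by -1.
Subtract 2 times r2 from r3.
Multiply r3 by -1.
Subtract 3 times r3 from r2.
Add 3 times r3 to r1.
Add r2 to r1.
Reading off the last column: x = 2, y = -6, z = -2.

(2, -6, -2)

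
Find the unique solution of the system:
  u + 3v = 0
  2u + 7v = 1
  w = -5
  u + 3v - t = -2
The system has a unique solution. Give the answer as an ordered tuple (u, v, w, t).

(-3, 1, -5, 2)

Form the augmented matrix and row-reduce:
  [ 1  3  0   0  |   0 ]
  [ 2  7  0   0  |   1 ]
  [ 0  0  1   0  |  -5 ]
  [ 1  3  0  -1  |  -2 ]
R2 := R2 − 2·R1
  [ 1  3  0   0  |   0 ]
  [ 0  1  0   0  |   1 ]
  [ 0  0  1   0  |  -5 ]
  [ 1  3  0  -1  |  -2 ]
R4 := R4 − R1
  [ 1  3  0   0  |   0 ]
  [ 0  1  0   0  |   1 ]
  [ 0  0  1   0  |  -5 ]
  [ 0  0  0  -1  |  -2 ]
R4 := -1·R4
  [ 1  3  0  0  |   0 ]
  [ 0  1  0  0  |   1 ]
  [ 0  0  1  0  |  -5 ]
  [ 0  0  0  1  |   2 ]
R1 := R1 − 3·R2
  [ 1  0  0  0  |  -3 ]
  [ 0  1  0  0  |   1 ]
  [ 0  0  1  0  |  -5 ]
  [ 0  0  0  1  |   2 ]
Reading off the last column: u = -3, v = 1, w = -5, t = 2.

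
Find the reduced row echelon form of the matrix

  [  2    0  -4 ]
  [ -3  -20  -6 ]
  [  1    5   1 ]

Multiply r1 by 1/2.
  [  1    0  -2 ]
  [ -3  -20  -6 ]
  [  1    5   1 ]
Add 3 times r1 to r2.
  [ 1    0   -2 ]
  [ 0  -20  -12 ]
  [ 1    5    1 ]
Subtract r1 from r3.
  [ 1    0   -2 ]
  [ 0  -20  -12 ]
  [ 0    5    3 ]
Multiply r2 by -1/20.
  [ 1  0   -2 ]
  [ 0  1  3/5 ]
  [ 0  5    3 ]
Subtract 5 times r2 from r3.
  [ 1  0   -2 ]
  [ 0  1  3/5 ]
  [ 0  0    0 ]

[[1, 0, -2], [0, 1, 3/5], [0, 0, 0]]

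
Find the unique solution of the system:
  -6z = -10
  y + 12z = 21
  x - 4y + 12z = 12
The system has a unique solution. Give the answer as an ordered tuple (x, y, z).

Form the augmented matrix and row-reduce:
  [ 0   0  -6  |  -10 ]
  [ 0   1  12  |   21 ]
  [ 1  -4  12  |   12 ]
Swap R1 and R3.
  [ 1  -4  12  |   12 ]
  [ 0   1  12  |   21 ]
  [ 0   0  -6  |  -10 ]
Multiply R3 by -1/6.
  [ 1  -4  12  |   12 ]
  [ 0   1  12  |   21 ]
  [ 0   0   1  |  5/3 ]
Subtract 12 times R3 from R2.
  [ 1  -4  12  |   12 ]
  [ 0   1   0  |    1 ]
  [ 0   0   1  |  5/3 ]
Subtract 12 times R3 from R1.
  [ 1  -4  0  |   -8 ]
  [ 0   1  0  |    1 ]
  [ 0   0  1  |  5/3 ]
Add 4 times R2 to R1.
  [ 1  0  0  |   -4 ]
  [ 0  1  0  |    1 ]
  [ 0  0  1  |  5/3 ]
Reading off the last column: x = -4, y = 1, z = 5/3.

(-4, 1, 5/3)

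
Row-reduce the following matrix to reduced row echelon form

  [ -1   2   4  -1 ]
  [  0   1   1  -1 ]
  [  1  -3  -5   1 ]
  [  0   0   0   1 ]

[[1, 0, -2, 0], [0, 1, 1, 0], [0, 0, 0, 1], [0, 0, 0, 0]]

R1 -> -1·R1
  [ 1  -2  -4   1 ]
  [ 0   1   1  -1 ]
  [ 1  -3  -5   1 ]
  [ 0   0   0   1 ]
R3 -> R3 − R1
  [ 1  -2  -4   1 ]
  [ 0   1   1  -1 ]
  [ 0  -1  -1   0 ]
  [ 0   0   0   1 ]
R3 -> R3 + R2
  [ 1  -2  -4   1 ]
  [ 0   1   1  -1 ]
  [ 0   0   0  -1 ]
  [ 0   0   0   1 ]
R3 -> -1·R3
  [ 1  -2  -4   1 ]
  [ 0   1   1  -1 ]
  [ 0   0   0   1 ]
  [ 0   0   0   1 ]
R4 -> R4 − R3
  [ 1  -2  -4   1 ]
  [ 0   1   1  -1 ]
  [ 0   0   0   1 ]
  [ 0   0   0   0 ]
R2 -> R2 + R3
  [ 1  -2  -4  1 ]
  [ 0   1   1  0 ]
  [ 0   0   0  1 ]
  [ 0   0   0  0 ]
R1 -> R1 − R3
  [ 1  -2  -4  0 ]
  [ 0   1   1  0 ]
  [ 0   0   0  1 ]
  [ 0   0   0  0 ]
R1 -> R1 + 2·R2
  [ 1  0  -2  0 ]
  [ 0  1   1  0 ]
  [ 0  0   0  1 ]
  [ 0  0   0  0 ]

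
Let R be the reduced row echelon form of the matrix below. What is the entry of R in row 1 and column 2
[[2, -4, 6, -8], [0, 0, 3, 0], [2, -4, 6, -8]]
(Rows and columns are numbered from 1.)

-2

ρ1 → 1/2·ρ1
ρ3 → ρ3 − 2·ρ1
ρ2 → 1/3·ρ2
ρ1 → ρ1 − 3·ρ2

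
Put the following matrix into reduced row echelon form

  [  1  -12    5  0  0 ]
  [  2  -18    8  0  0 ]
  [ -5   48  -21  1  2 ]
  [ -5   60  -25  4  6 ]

ρ2 -> ρ2 − 2·ρ1
  [  1  -12    5  0  0 ]
  [  0    6   -2  0  0 ]
  [ -5   48  -21  1  2 ]
  [ -5   60  -25  4  6 ]
ρ3 -> ρ3 + 5·ρ1
  [  1  -12    5  0  0 ]
  [  0    6   -2  0  0 ]
  [  0  -12    4  1  2 ]
  [ -5   60  -25  4  6 ]
ρ4 -> ρ4 + 5·ρ1
  [ 1  -12   5  0  0 ]
  [ 0    6  -2  0  0 ]
  [ 0  -12   4  1  2 ]
  [ 0    0   0  4  6 ]
ρ2 -> 1/6·ρ2
  [ 1  -12     5  0  0 ]
  [ 0    1  -1/3  0  0 ]
  [ 0  -12     4  1  2 ]
  [ 0    0     0  4  6 ]
ρ3 -> ρ3 + 12·ρ2
  [ 1  -12     5  0  0 ]
  [ 0    1  -1/3  0  0 ]
  [ 0    0     0  1  2 ]
  [ 0    0     0  4  6 ]
ρ4 -> ρ4 − 4·ρ3
  [ 1  -12     5  0   0 ]
  [ 0    1  -1/3  0   0 ]
  [ 0    0     0  1   2 ]
  [ 0    0     0  0  -2 ]
ρ4 -> -1/2·ρ4
  [ 1  -12     5  0  0 ]
  [ 0    1  -1/3  0  0 ]
  [ 0    0     0  1  2 ]
  [ 0    0     0  0  1 ]
ρ3 -> ρ3 − 2·ρ4
  [ 1  -12     5  0  0 ]
  [ 0    1  -1/3  0  0 ]
  [ 0    0     0  1  0 ]
  [ 0    0     0  0  1 ]
ρ1 -> ρ1 + 12·ρ2
  [ 1  0     1  0  0 ]
  [ 0  1  -1/3  0  0 ]
  [ 0  0     0  1  0 ]
  [ 0  0     0  0  1 ]

[[1, 0, 1, 0, 0], [0, 1, -1/3, 0, 0], [0, 0, 0, 1, 0], [0, 0, 0, 0, 1]]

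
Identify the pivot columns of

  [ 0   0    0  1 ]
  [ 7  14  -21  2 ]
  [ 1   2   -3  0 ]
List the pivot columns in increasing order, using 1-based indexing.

Swap ρ1 and ρ2.
Multiply ρ1 by 1/7.
Subtract ρ1 from ρ3.
Add 2/7 times ρ2 to ρ3.
Subtract 2/7 times ρ2 from ρ1.
Pivot columns are the columns containing a leading 1.

1, 4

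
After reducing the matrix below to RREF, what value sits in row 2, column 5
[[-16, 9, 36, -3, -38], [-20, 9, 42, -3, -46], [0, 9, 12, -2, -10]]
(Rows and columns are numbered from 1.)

Multiply ρ1 by -1/16.
Add 20 times ρ1 to ρ2.
Multiply ρ2 by -4/9.
Subtract 9 times ρ2 from ρ3.
Add 1/3 times ρ3 to ρ2.
Subtract 3/16 times ρ3 from ρ1.
Add 9/16 times ρ2 to ρ1.

-2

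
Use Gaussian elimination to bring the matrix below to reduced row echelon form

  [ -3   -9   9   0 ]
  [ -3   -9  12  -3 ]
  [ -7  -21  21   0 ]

[[1, 3, 0, -3], [0, 0, 1, -1], [0, 0, 0, 0]]

R1 → -1/3·R1
  [  1    3  -3   0 ]
  [ -3   -9  12  -3 ]
  [ -7  -21  21   0 ]
R2 → R2 + 3·R1
  [  1    3  -3   0 ]
  [  0    0   3  -3 ]
  [ -7  -21  21   0 ]
R3 → R3 + 7·R1
  [ 1  3  -3   0 ]
  [ 0  0   3  -3 ]
  [ 0  0   0   0 ]
R2 → 1/3·R2
  [ 1  3  -3   0 ]
  [ 0  0   1  -1 ]
  [ 0  0   0   0 ]
R1 → R1 + 3·R2
  [ 1  3  0  -3 ]
  [ 0  0  1  -1 ]
  [ 0  0  0   0 ]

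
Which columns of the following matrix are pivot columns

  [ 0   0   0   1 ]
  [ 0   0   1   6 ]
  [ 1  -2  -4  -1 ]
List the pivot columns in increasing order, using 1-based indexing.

1, 3, 4

r1 <-> r3
  [ 1  -2  -4  -1 ]
  [ 0   0   1   6 ]
  [ 0   0   0   1 ]
r2 → r2 − 6·r3
  [ 1  -2  -4  -1 ]
  [ 0   0   1   0 ]
  [ 0   0   0   1 ]
r1 → r1 + r3
  [ 1  -2  -4  0 ]
  [ 0   0   1  0 ]
  [ 0   0   0  1 ]
r1 → r1 + 4·r2
  [ 1  -2  0  0 ]
  [ 0   0  1  0 ]
  [ 0   0  0  1 ]
Pivot columns are the columns containing a leading 1.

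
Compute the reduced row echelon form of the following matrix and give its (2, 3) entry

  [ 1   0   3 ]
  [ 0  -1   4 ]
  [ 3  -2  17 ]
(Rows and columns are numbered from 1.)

-4

R3 → R3 − 3·R1
  [ 1   0  3 ]
  [ 0  -1  4 ]
  [ 0  -2  8 ]
R2 → -1·R2
  [ 1   0   3 ]
  [ 0   1  -4 ]
  [ 0  -2   8 ]
R3 → R3 + 2·R2
  [ 1  0   3 ]
  [ 0  1  -4 ]
  [ 0  0   0 ]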